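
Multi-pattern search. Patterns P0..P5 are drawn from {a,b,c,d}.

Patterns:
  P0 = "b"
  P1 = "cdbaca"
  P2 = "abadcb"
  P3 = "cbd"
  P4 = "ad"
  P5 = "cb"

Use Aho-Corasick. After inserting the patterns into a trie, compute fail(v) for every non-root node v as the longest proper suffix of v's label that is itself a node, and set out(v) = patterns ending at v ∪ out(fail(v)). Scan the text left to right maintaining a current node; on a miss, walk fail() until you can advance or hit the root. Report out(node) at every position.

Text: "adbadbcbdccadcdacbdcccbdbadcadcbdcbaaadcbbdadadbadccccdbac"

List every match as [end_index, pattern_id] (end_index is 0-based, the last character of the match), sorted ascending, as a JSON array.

Build:
Trie (insert patterns):
  n0 'ε': a→8 b→1 c→2
  n1 'b': ·  [P0 ends]
  n2 'c': b→14 d→3
  n3 'cd': b→4
  n4 'cdb': a→5
  n5 'cdba': c→6
  n6 'cdbac': a→7
  n7 'cdbaca': ·  [P1 ends]
  n8 'a': b→9 d→16
  n9 'ab': a→10
  n10 'aba': d→11
  n11 'abad': c→12
  n12 'abadc': b→13
  n13 'abadcb': ·  [P2 ends]
  n14 'cb': d→15  [P5 ends]
  n15 'cbd': ·  [P3 ends]
  n16 'ad': ·  [P4 ends]

Failure links (BFS by depth):
  n1('b'): parent n0 fail=0; on 'b' 0 → fail=0;  out {0}∪∅={0}
  n2('c'): parent n0 fail=0; on 'c' 0 → fail=0;  out ∅∪∅=∅
  n8('a'): parent n0 fail=0; on 'a' 0 → fail=0;  out ∅∪∅=∅
  n3('cd'): parent n2 fail=0; on 'd' 0 → fail=0;  out ∅∪∅=∅
  n9('ab'): parent n8 fail=0; on 'b' 0 → fail=1;  out ∅∪{0}={0}
  n14('cb'): parent n2 fail=0; on 'b' 0 → fail=1;  out {5}∪{0}={0,5}
  n16('ad'): parent n8 fail=0; on 'd' 0 → fail=0;  out {4}∪∅={4}
  n4('cdb'): parent n3 fail=0; on 'b' 0 → fail=1;  out ∅∪{0}={0}
  n10('aba'): parent n9 fail=1; on 'a' 1→0 → fail=8;  out ∅∪∅=∅
  n15('cbd'): parent n14 fail=1; on 'd' 1→0 → fail=0;  out {3}∪∅={3}
  n5('cdba'): parent n4 fail=1; on 'a' 1→0 → fail=8;  out ∅∪∅=∅
  n11('abad'): parent n10 fail=8; on 'd' 8 → fail=16;  out ∅∪{4}={4}
  n6('cdbac'): parent n5 fail=8; on 'c' 8→0 → fail=2;  out ∅∪∅=∅
  n12('abadc'): parent n11 fail=16; on 'c' 16→0 → fail=2;  out ∅∪∅=∅
  n7('cdbaca'): parent n6 fail=2; on 'a' 2→0 → fail=8;  out {1}∪∅={1}
  n13('abadcb'): parent n12 fail=2; on 'b' 2 → fail=14;  out {2}∪{0,5}={0,2,5}

Run:
i=0 'a': node 0→8
i=1 'd': node 8→16  ** P4@[0:1]
i=2 'b': node 16→1 ·f  ** P0@[2:2]
i=3 'a': node 1→8 ·f
i=4 'd': node 8→16  ** P4@[3:4]
i=5 'b': node 16→1 ·f  ** P0@[5:5]
i=6 'c': node 1→2 ·f
i=7 'b': node 2→14  ** P0@[7:7],P5@[6:7]
i=8 'd': node 14→15  ** P3@[6:8]
i=9 'c': node 15→2 ·f
i=10 'c': node 2→2 ·f
i=11 'a': node 2→8 ·f
i=12 'd': node 8→16  ** P4@[11:12]
i=13 'c': node 16→2 ·f
i=14 'd': node 2→3
i=15 'a': node 3→8 ·f
i=16 'c': node 8→2 ·f
i=17 'b': node 2→14  ** P0@[17:17],P5@[16:17]
i=18 'd': node 14→15  ** P3@[16:18]
i=19 'c': node 15→2 ·f
i=20 'c': node 2→2 ·f
i=21 'c': node 2→2 ·f
i=22 'b': node 2→14  ** P0@[22:22],P5@[21:22]
i=23 'd': node 14→15  ** P3@[21:23]
i=24 'b': node 15→1 ·f  ** P0@[24:24]
i=25 'a': node 1→8 ·f
i=26 'd': node 8→16  ** P4@[25:26]
i=27 'c': node 16→2 ·f
i=28 'a': node 2→8 ·f
i=29 'd': node 8→16  ** P4@[28:29]
i=30 'c': node 16→2 ·f
i=31 'b': node 2→14  ** P0@[31:31],P5@[30:31]
i=32 'd': node 14→15  ** P3@[30:32]
i=33 'c': node 15→2 ·f
i=34 'b': node 2→14  ** P0@[34:34],P5@[33:34]
i=35 'a': node 14→8 ·f
i=36 'a': node 8→8 ·f
i=37 'a': node 8→8 ·f
i=38 'd': node 8→16  ** P4@[37:38]
i=39 'c': node 16→2 ·f
i=40 'b': node 2→14  ** P0@[40:40],P5@[39:40]
i=41 'b': node 14→1 ·f  ** P0@[41:41]
i=42 'd': node 1→0 ·f
i=43 'a': node 0→8
i=44 'd': node 8→16  ** P4@[43:44]
i=45 'a': node 16→8 ·f
i=46 'd': node 8→16  ** P4@[45:46]
i=47 'b': node 16→1 ·f  ** P0@[47:47]
i=48 'a': node 1→8 ·f
i=49 'd': node 8→16  ** P4@[48:49]
i=50 'c': node 16→2 ·f
i=51 'c': node 2→2 ·f
i=52 'c': node 2→2 ·f
i=53 'c': node 2→2 ·f
i=54 'd': node 2→3
i=55 'b': node 3→4  ** P0@[55:55]
i=56 'a': node 4→5
i=57 'c': node 5→6

Matches: [[1,4],[2,0],[4,4],[5,0],[7,0],[7,5],[8,3],[12,4],[17,0],[17,5],[18,3],[22,0],[22,5],[23,3],[24,0],[26,4],[29,4],[31,0],[31,5],[32,3],[34,0],[34,5],[38,4],[40,0],[40,5],[41,0],[44,4],[46,4],[47,0],[49,4],[55,0]]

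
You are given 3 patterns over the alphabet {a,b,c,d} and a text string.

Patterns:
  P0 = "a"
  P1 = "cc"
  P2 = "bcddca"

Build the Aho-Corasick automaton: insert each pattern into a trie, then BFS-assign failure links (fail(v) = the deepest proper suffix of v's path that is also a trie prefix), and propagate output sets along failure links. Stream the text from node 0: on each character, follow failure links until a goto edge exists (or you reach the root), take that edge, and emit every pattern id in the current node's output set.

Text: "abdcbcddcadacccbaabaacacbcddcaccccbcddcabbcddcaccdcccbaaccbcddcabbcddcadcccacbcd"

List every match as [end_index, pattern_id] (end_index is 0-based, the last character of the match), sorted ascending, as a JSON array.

Build:
Trie (insert patterns):
  0='ε' goto a→1 b→4 c→2
  1='a' goto ·  [P0 ends]
  2='c' goto c→3
  3='cc' goto ·  [P1 ends]
  4='b' goto c→5
  5='bc' goto d→6
  6='bcd' goto d→7
  7='bcdd' goto c→8
  8='bcddc' goto a→9
  9='bcddca' goto ·  [P2 ends]

Failure links (BFS by depth):
  n1('a'): parent n0 fail=0; on 'a' 0 → fail=0;  out {0}∪∅={0}
  n2('c'): parent n0 fail=0; on 'c' 0 → fail=0;  out ∅∪∅=∅
  n4('b'): parent n0 fail=0; on 'b' 0 → fail=0;  out ∅∪∅=∅
  n3('cc'): parent n2 fail=0; on 'c' 0 → fail=2;  out {1}∪∅={1}
  n5('bc'): parent n4 fail=0; on 'c' 0 → fail=2;  out ∅∪∅=∅
  n6('bcd'): parent n5 fail=2; on 'd' 2→0 → fail=0;  out ∅∪∅=∅
  n7('bcdd'): parent n6 fail=0; on 'd' 0 → fail=0;  out ∅∪∅=∅
  n8('bcddc'): parent n7 fail=0; on 'c' 0 → fail=2;  out ∅∪∅=∅
  n9('bcddca'): parent n8 fail=2; on 'a' 2→0 → fail=1;  out {2}∪{0}={0,2}

Text stream:
[0] read 'a'  n0⇒n1  → match P0@[0:0]
[1] read 'b'  n1⇒n4 (fail-walked)
[2] read 'd'  n4⇒n0 (fail-walked)
[3] read 'c'  n0⇒n2
[4] read 'b'  n2⇒n4 (fail-walked)
[5] read 'c'  n4⇒n5
[6] read 'd'  n5⇒n6
[7] read 'd'  n6⇒n7
[8] read 'c'  n7⇒n8
[9] read 'a'  n8⇒n9  → match P0@[9:9],P2@[4:9]
[10] read 'd'  n9⇒n0 (fail-walked)
[11] read 'a'  n0⇒n1  → match P0@[11:11]
[12] read 'c'  n1⇒n2 (fail-walked)
[13] read 'c'  n2⇒n3  → match P1@[12:13]
[14] read 'c'  n3⇒n3 (fail-walked)  → match P1@[13:14]
[15] read 'b'  n3⇒n4 (fail-walked)
[16] read 'a'  n4⇒n1 (fail-walked)  → match P0@[16:16]
[17] read 'a'  n1⇒n1 (fail-walked)  → match P0@[17:17]
[18] read 'b'  n1⇒n4 (fail-walked)
[19] read 'a'  n4⇒n1 (fail-walked)  → match P0@[19:19]
[20] read 'a'  n1⇒n1 (fail-walked)  → match P0@[20:20]
[21] read 'c'  n1⇒n2 (fail-walked)
[22] read 'a'  n2⇒n1 (fail-walked)  → match P0@[22:22]
[23] read 'c'  n1⇒n2 (fail-walked)
[24] read 'b'  n2⇒n4 (fail-walked)
[25] read 'c'  n4⇒n5
[26] read 'd'  n5⇒n6
[27] read 'd'  n6⇒n7
[28] read 'c'  n7⇒n8
[29] read 'a'  n8⇒n9  → match P0@[29:29],P2@[24:29]
[30] read 'c'  n9⇒n2 (fail-walked)
[31] read 'c'  n2⇒n3  → match P1@[30:31]
[32] read 'c'  n3⇒n3 (fail-walked)  → match P1@[31:32]
[33] read 'c'  n3⇒n3 (fail-walked)  → match P1@[32:33]
[34] read 'b'  n3⇒n4 (fail-walked)
[35] read 'c'  n4⇒n5
[36] read 'd'  n5⇒n6
[37] read 'd'  n6⇒n7
[38] read 'c'  n7⇒n8
[39] read 'a'  n8⇒n9  → match P0@[39:39],P2@[34:39]
[40] read 'b'  n9⇒n4 (fail-walked)
[41] read 'b'  n4⇒n4 (fail-walked)
[42] read 'c'  n4⇒n5
[43] read 'd'  n5⇒n6
[44] read 'd'  n6⇒n7
[45] read 'c'  n7⇒n8
[46] read 'a'  n8⇒n9  → match P0@[46:46],P2@[41:46]
[47] read 'c'  n9⇒n2 (fail-walked)
[48] read 'c'  n2⇒n3  → match P1@[47:48]
[49] read 'd'  n3⇒n0 (fail-walked)
[50] read 'c'  n0⇒n2
[51] read 'c'  n2⇒n3  → match P1@[50:51]
[52] read 'c'  n3⇒n3 (fail-walked)  → match P1@[51:52]
[53] read 'b'  n3⇒n4 (fail-walked)
[54] read 'a'  n4⇒n1 (fail-walked)  → match P0@[54:54]
[55] read 'a'  n1⇒n1 (fail-walked)  → match P0@[55:55]
[56] read 'c'  n1⇒n2 (fail-walked)
[57] read 'c'  n2⇒n3  → match P1@[56:57]
[58] read 'b'  n3⇒n4 (fail-walked)
[59] read 'c'  n4⇒n5
[60] read 'd'  n5⇒n6
[61] read 'd'  n6⇒n7
[62] read 'c'  n7⇒n8
[63] read 'a'  n8⇒n9  → match P0@[63:63],P2@[58:63]
[64] read 'b'  n9⇒n4 (fail-walked)
[65] read 'b'  n4⇒n4 (fail-walked)
[66] read 'c'  n4⇒n5
[67] read 'd'  n5⇒n6
[68] read 'd'  n6⇒n7
[69] read 'c'  n7⇒n8
[70] read 'a'  n8⇒n9  → match P0@[70:70],P2@[65:70]
[71] read 'd'  n9⇒n0 (fail-walked)
[72] read 'c'  n0⇒n2
[73] read 'c'  n2⇒n3  → match P1@[72:73]
[74] read 'c'  n3⇒n3 (fail-walked)  → match P1@[73:74]
[75] read 'a'  n3⇒n1 (fail-walked)  → match P0@[75:75]
[76] read 'c'  n1⇒n2 (fail-walked)
[77] read 'b'  n2⇒n4 (fail-walked)
[78] read 'c'  n4⇒n5
[79] read 'd'  n5⇒n6

All matches (sorted): [[0,0],[9,0],[9,2],[11,0],[13,1],[14,1],[16,0],[17,0],[19,0],[20,0],[22,0],[29,0],[29,2],[31,1],[32,1],[33,1],[39,0],[39,2],[46,0],[46,2],[48,1],[51,1],[52,1],[54,0],[55,0],[57,1],[63,0],[63,2],[70,0],[70,2],[73,1],[74,1],[75,0]]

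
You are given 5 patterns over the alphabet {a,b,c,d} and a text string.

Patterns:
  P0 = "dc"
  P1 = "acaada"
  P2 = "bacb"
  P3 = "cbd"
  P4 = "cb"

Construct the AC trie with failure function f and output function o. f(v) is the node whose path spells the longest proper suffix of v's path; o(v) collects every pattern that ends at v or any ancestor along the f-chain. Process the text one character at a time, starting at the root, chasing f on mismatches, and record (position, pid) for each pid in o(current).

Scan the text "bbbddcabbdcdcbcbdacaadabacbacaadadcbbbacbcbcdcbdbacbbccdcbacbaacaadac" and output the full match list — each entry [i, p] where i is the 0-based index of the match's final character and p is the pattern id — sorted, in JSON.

Construct AC machine:
Trie nodes:
  n0 'ε': a→3 b→9 c→13 d→1
  n1 'd': c→2
  n2 'dc': ·  ←P0
  n3 'a': c→4
  n4 'ac': a→5
  n5 'aca': a→6
  n6 'acaa': d→7
  n7 'acaad': a→8
  n8 'acaada': ·  ←P1
  n9 'b': a→10
  n10 'ba': c→11
  n11 'bac': b→12
  n12 'bacb': ·  ←P2
  n13 'c': b→14
  n14 'cb': d→15  ←P4
  n15 'cbd': ·  ←P3

BFS fail/out derivation:
  fail(1) 'd': from fail(0)=0 chase 'd': 0 ⇒ 0;  out=∅∪out(0)=∅
  fail(3) 'a': from fail(0)=0 chase 'a': 0 ⇒ 0;  out=∅∪out(0)=∅
  fail(9) 'b': from fail(0)=0 chase 'b': 0 ⇒ 0;  out=∅∪out(0)=∅
  fail(13) 'c': from fail(0)=0 chase 'c': 0 ⇒ 0;  out=∅∪out(0)=∅
  fail(2) 'dc': from fail(1)=0 chase 'c': 0 ⇒ 13;  out={0}∪out(13)={0}
  fail(4) 'ac': from fail(3)=0 chase 'c': 0 ⇒ 13;  out=∅∪out(13)=∅
  fail(10) 'ba': from fail(9)=0 chase 'a': 0 ⇒ 3;  out=∅∪out(3)=∅
  fail(14) 'cb': from fail(13)=0 chase 'b': 0 ⇒ 9;  out={4}∪out(9)={4}
  fail(5) 'aca': from fail(4)=13 chase 'a': 13→0 ⇒ 3;  out=∅∪out(3)=∅
  fail(11) 'bac': from fail(10)=3 chase 'c': 3 ⇒ 4;  out=∅∪out(4)=∅
  fail(15) 'cbd': from fail(14)=9 chase 'd': 9→0 ⇒ 1;  out={3}∪out(1)={3}
  fail(6) 'acaa': from fail(5)=3 chase 'a': 3→0 ⇒ 3;  out=∅∪out(3)=∅
  fail(12) 'bacb': from fail(11)=4 chase 'b': 4→13 ⇒ 14;  out={2}∪out(14)={2,4}
  fail(7) 'acaad': from fail(6)=3 chase 'd': 3→0 ⇒ 1;  out=∅∪out(1)=∅
  fail(8) 'acaada': from fail(7)=1 chase 'a': 1→0 ⇒ 3;  out={1}∪out(3)={1}

Run:
pos 0 'b': at 9
pos 1 'b': at 9 (fail-walked)
pos 2 'b': at 9 (fail-walked)
pos 3 'd': at 1 (fail-walked)
pos 4 'd': at 1 (fail-walked)
pos 5 'c': at 2  → match P0@[4:5]
pos 6 'a': at 3 (fail-walked)
pos 7 'b': at 9 (fail-walked)
pos 8 'b': at 9 (fail-walked)
pos 9 'd': at 1 (fail-walked)
pos 10 'c': at 2  → match P0@[9:10]
pos 11 'd': at 1 (fail-walked)
pos 12 'c': at 2  → match P0@[11:12]
pos 13 'b': at 14 (fail-walked)  → match P4@[12:13]
pos 14 'c': at 13 (fail-walked)
pos 15 'b': at 14  → match P4@[14:15]
pos 16 'd': at 15  → match P3@[14:16]
pos 17 'a': at 3 (fail-walked)
pos 18 'c': at 4
pos 19 'a': at 5
pos 20 'a': at 6
pos 21 'd': at 7
pos 22 'a': at 8  → match P1@[17:22]
pos 23 'b': at 9 (fail-walked)
pos 24 'a': at 10
pos 25 'c': at 11
pos 26 'b': at 12  → match P2@[23:26],P4@[25:26]
pos 27 'a': at 10 (fail-walked)
pos 28 'c': at 11
pos 29 'a': at 5 (fail-walked)
pos 30 'a': at 6
pos 31 'd': at 7
pos 32 'a': at 8  → match P1@[27:32]
pos 33 'd': at 1 (fail-walked)
pos 34 'c': at 2  → match P0@[33:34]
pos 35 'b': at 14 (fail-walked)  → match P4@[34:35]
pos 36 'b': at 9 (fail-walked)
pos 37 'b': at 9 (fail-walked)
pos 38 'a': at 10
pos 39 'c': at 11
pos 40 'b': at 12  → match P2@[37:40],P4@[39:40]
pos 41 'c': at 13 (fail-walked)
pos 42 'b': at 14  → match P4@[41:42]
pos 43 'c': at 13 (fail-walked)
pos 44 'd': at 1 (fail-walked)
pos 45 'c': at 2  → match P0@[44:45]
pos 46 'b': at 14 (fail-walked)  → match P4@[45:46]
pos 47 'd': at 15  → match P3@[45:47]
pos 48 'b': at 9 (fail-walked)
pos 49 'a': at 10
pos 50 'c': at 11
pos 51 'b': at 12  → match P2@[48:51],P4@[50:51]
pos 52 'b': at 9 (fail-walked)
pos 53 'c': at 13 (fail-walked)
pos 54 'c': at 13 (fail-walked)
pos 55 'd': at 1 (fail-walked)
pos 56 'c': at 2  → match P0@[55:56]
pos 57 'b': at 14 (fail-walked)  → match P4@[56:57]
pos 58 'a': at 10 (fail-walked)
pos 59 'c': at 11
pos 60 'b': at 12  → match P2@[57:60],P4@[59:60]
pos 61 'a': at 10 (fail-walked)
pos 62 'a': at 3 (fail-walked)
pos 63 'c': at 4
pos 64 'a': at 5
pos 65 'a': at 6
pos 66 'd': at 7
pos 67 'a': at 8  → match P1@[62:67]
pos 68 'c': at 4 (fail-walked)

All matches (sorted): [[5,0],[10,0],[12,0],[13,4],[15,4],[16,3],[22,1],[26,2],[26,4],[32,1],[34,0],[35,4],[40,2],[40,4],[42,4],[45,0],[46,4],[47,3],[51,2],[51,4],[56,0],[57,4],[60,2],[60,4],[67,1]]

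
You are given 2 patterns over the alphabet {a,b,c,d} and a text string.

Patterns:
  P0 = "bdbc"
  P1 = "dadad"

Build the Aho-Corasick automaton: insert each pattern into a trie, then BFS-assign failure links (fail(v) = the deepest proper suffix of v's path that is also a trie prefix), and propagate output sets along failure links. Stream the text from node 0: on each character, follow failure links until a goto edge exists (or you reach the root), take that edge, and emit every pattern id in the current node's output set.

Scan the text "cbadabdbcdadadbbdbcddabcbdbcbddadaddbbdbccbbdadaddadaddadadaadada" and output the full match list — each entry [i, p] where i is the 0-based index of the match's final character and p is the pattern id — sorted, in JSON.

Build:
Trie nodes:
  n0 'ε': b→1 d→5
  n1 'b': d→2
  n2 'bd': b→3
  n3 'bdb': c→4
  n4 'bdbc': ·  [P0 ends]
  n5 'd': a→6
  n6 'da': d→7
  n7 'dad': a→8
  n8 'dada': d→9
  n9 'dadad': ·  [P1 ends]

Failure links (BFS by depth):
  fail(1) 'b': from fail(0)=0 chase 'b': 0 ⇒ 0;  out=∅∪out(0)=∅
  fail(5) 'd': from fail(0)=0 chase 'd': 0 ⇒ 0;  out=∅∪out(0)=∅
  fail(2) 'bd': from fail(1)=0 chase 'd': 0 ⇒ 5;  out=∅∪out(5)=∅
  fail(6) 'da': from fail(5)=0 chase 'a': 0 ⇒ 0;  out=∅∪out(0)=∅
  fail(3) 'bdb': from fail(2)=5 chase 'b': 5→0 ⇒ 1;  out=∅∪out(1)=∅
  fail(7) 'dad': from fail(6)=0 chase 'd': 0 ⇒ 5;  out=∅∪out(5)=∅
  fail(4) 'bdbc': from fail(3)=1 chase 'c': 1→0 ⇒ 0;  out={0}∪out(0)={0}
  fail(8) 'dada': from fail(7)=5 chase 'a': 5 ⇒ 6;  out=∅∪out(6)=∅
  fail(9) 'dadad': from fail(8)=6 chase 'd': 6 ⇒ 7;  out={1}∪out(7)={1}

Text stream:
pos 0 'c': at 0
pos 1 'b': at 1
pos 2 'a': at 0 (via fail)
pos 3 'd': at 5
pos 4 'a': at 6
pos 5 'b': at 1 (via fail)
pos 6 'd': at 2
pos 7 'b': at 3
pos 8 'c': at 4  ** P0@[5:8]
pos 9 'd': at 5 (via fail)
pos 10 'a': at 6
pos 11 'd': at 7
pos 12 'a': at 8
pos 13 'd': at 9  ** P1@[9:13]
pos 14 'b': at 1 (via fail)
pos 15 'b': at 1 (via fail)
pos 16 'd': at 2
pos 17 'b': at 3
pos 18 'c': at 4  ** P0@[15:18]
pos 19 'd': at 5 (via fail)
pos 20 'd': at 5 (via fail)
pos 21 'a': at 6
pos 22 'b': at 1 (via fail)
pos 23 'c': at 0 (via fail)
pos 24 'b': at 1
pos 25 'd': at 2
pos 26 'b': at 3
pos 27 'c': at 4  ** P0@[24:27]
pos 28 'b': at 1 (via fail)
pos 29 'd': at 2
pos 30 'd': at 5 (via fail)
pos 31 'a': at 6
pos 32 'd': at 7
pos 33 'a': at 8
pos 34 'd': at 9  ** P1@[30:34]
pos 35 'd': at 5 (via fail)
pos 36 'b': at 1 (via fail)
pos 37 'b': at 1 (via fail)
pos 38 'd': at 2
pos 39 'b': at 3
pos 40 'c': at 4  ** P0@[37:40]
pos 41 'c': at 0 (via fail)
pos 42 'b': at 1
pos 43 'b': at 1 (via fail)
pos 44 'd': at 2
pos 45 'a': at 6 (via fail)
pos 46 'd': at 7
pos 47 'a': at 8
pos 48 'd': at 9  ** P1@[44:48]
pos 49 'd': at 5 (via fail)
pos 50 'a': at 6
pos 51 'd': at 7
pos 52 'a': at 8
pos 53 'd': at 9  ** P1@[49:53]
pos 54 'd': at 5 (via fail)
pos 55 'a': at 6
pos 56 'd': at 7
pos 57 'a': at 8
pos 58 'd': at 9  ** P1@[54:58]
pos 59 'a': at 8 (via fail)
pos 60 'a': at 0 (via fail)
pos 61 'd': at 5
pos 62 'a': at 6
pos 63 'd': at 7
pos 64 'a': at 8

Matches: [[8,0],[13,1],[18,0],[27,0],[34,1],[40,0],[48,1],[53,1],[58,1]]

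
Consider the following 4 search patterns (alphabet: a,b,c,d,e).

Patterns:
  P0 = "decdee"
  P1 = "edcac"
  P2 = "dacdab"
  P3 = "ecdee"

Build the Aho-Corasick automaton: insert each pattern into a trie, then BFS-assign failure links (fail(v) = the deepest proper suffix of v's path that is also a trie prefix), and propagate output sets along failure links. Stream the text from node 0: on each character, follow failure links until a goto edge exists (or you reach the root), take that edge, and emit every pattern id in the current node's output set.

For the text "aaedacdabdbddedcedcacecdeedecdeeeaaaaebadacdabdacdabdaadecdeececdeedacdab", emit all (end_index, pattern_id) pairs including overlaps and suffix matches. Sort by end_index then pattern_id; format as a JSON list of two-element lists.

Build automaton:
Trie (insert patterns):
  n0 'ε': d→1 e→7
  n1 'd': a→12 e→2
  n2 'de': c→3
  n3 'dec': d→4
  n4 'decd': e→5
  n5 'decde': e→6
  n6 'decdee': ·  ←P0
  n7 'e': c→17 d→8
  n8 'ed': c→9
  n9 'edc': a→10
  n10 'edca': c→11
  n11 'edcac': ·  ←P1
  n12 'da': c→13
  n13 'dac': d→14
  n14 'dacd': a→15
  n15 'dacda': b→16
  n16 'dacdab': ·  ←P2
  n17 'ec': d→18
  n18 'ecd': e→19
  n19 'ecde': e→20
  n20 'ecdee': ·  ←P3

Failure links (BFS by depth):
  fail(1) 'd': from fail(0)=0 chase 'd': 0 ⇒ 0;  out=∅∪out(0)=∅
  fail(7) 'e': from fail(0)=0 chase 'e': 0 ⇒ 0;  out=∅∪out(0)=∅
  fail(2) 'de': from fail(1)=0 chase 'e': 0 ⇒ 7;  out=∅∪out(7)=∅
  fail(8) 'ed': from fail(7)=0 chase 'd': 0 ⇒ 1;  out=∅∪out(1)=∅
  fail(12) 'da': from fail(1)=0 chase 'a': 0 ⇒ 0;  out=∅∪out(0)=∅
  fail(17) 'ec': from fail(7)=0 chase 'c': 0 ⇒ 0;  out=∅∪out(0)=∅
  fail(3) 'dec': from fail(2)=7 chase 'c': 7 ⇒ 17;  out=∅∪out(17)=∅
  fail(9) 'edc': from fail(8)=1 chase 'c': 1→0 ⇒ 0;  out=∅∪out(0)=∅
  fail(13) 'dac': from fail(12)=0 chase 'c': 0 ⇒ 0;  out=∅∪out(0)=∅
  fail(18) 'ecd': from fail(17)=0 chase 'd': 0 ⇒ 1;  out=∅∪out(1)=∅
  fail(4) 'decd': from fail(3)=17 chase 'd': 17 ⇒ 18;  out=∅∪out(18)=∅
  fail(10) 'edca': from fail(9)=0 chase 'a': 0 ⇒ 0;  out=∅∪out(0)=∅
  fail(14) 'dacd': from fail(13)=0 chase 'd': 0 ⇒ 1;  out=∅∪out(1)=∅
  fail(19) 'ecde': from fail(18)=1 chase 'e': 1 ⇒ 2;  out=∅∪out(2)=∅
  fail(5) 'decde': from fail(4)=18 chase 'e': 18 ⇒ 19;  out=∅∪out(19)=∅
  fail(11) 'edcac': from fail(10)=0 chase 'c': 0 ⇒ 0;  out={1}∪out(0)={1}
  fail(15) 'dacda': from fail(14)=1 chase 'a': 1 ⇒ 12;  out=∅∪out(12)=∅
  fail(20) 'ecdee': from fail(19)=2 chase 'e': 2→7→0 ⇒ 7;  out={3}∪out(7)={3}
  fail(6) 'decdee': from fail(5)=19 chase 'e': 19 ⇒ 20;  out={0}∪out(20)={0,3}
  fail(16) 'dacdab': from fail(15)=12 chase 'b': 12→0 ⇒ 0;  out={2}∪out(0)={2}

Text stream:
[0] read 'a'  n0⇒n0
[1] read 'a'  n0⇒n0
[2] read 'e'  n0⇒n7
[3] read 'd'  n7⇒n8
[4] read 'a'  n8⇒n12 (via fail)
[5] read 'c'  n12⇒n13
[6] read 'd'  n13⇒n14
[7] read 'a'  n14⇒n15
[8] read 'b'  n15⇒n16  ** P2@[3:8]
[9] read 'd'  n16⇒n1 (via fail)
[10] read 'b'  n1⇒n0 (via fail)
[11] read 'd'  n0⇒n1
[12] read 'd'  n1⇒n1 (via fail)
[13] read 'e'  n1⇒n2
[14] read 'd'  n2⇒n8 (via fail)
[15] read 'c'  n8⇒n9
[16] read 'e'  n9⇒n7 (via fail)
[17] read 'd'  n7⇒n8
[18] read 'c'  n8⇒n9
[19] read 'a'  n9⇒n10
[20] read 'c'  n10⇒n11  ** P1@[16:20]
[21] read 'e'  n11⇒n7 (via fail)
[22] read 'c'  n7⇒n17
[23] read 'd'  n17⇒n18
[24] read 'e'  n18⇒n19
[25] read 'e'  n19⇒n20  ** P3@[21:25]
[26] read 'd'  n20⇒n8 (via fail)
[27] read 'e'  n8⇒n2 (via fail)
[28] read 'c'  n2⇒n3
[29] read 'd'  n3⇒n4
[30] read 'e'  n4⇒n5
[31] read 'e'  n5⇒n6  ** P0@[26:31],P3@[27:31]
[32] read 'e'  n6⇒n7 (via fail)
[33] read 'a'  n7⇒n0 (via fail)
[34] read 'a'  n0⇒n0
[35] read 'a'  n0⇒n0
[36] read 'a'  n0⇒n0
[37] read 'e'  n0⇒n7
[38] read 'b'  n7⇒n0 (via fail)
[39] read 'a'  n0⇒n0
[40] read 'd'  n0⇒n1
[41] read 'a'  n1⇒n12
[42] read 'c'  n12⇒n13
[43] read 'd'  n13⇒n14
[44] read 'a'  n14⇒n15
[45] read 'b'  n15⇒n16  ** P2@[40:45]
[46] read 'd'  n16⇒n1 (via fail)
[47] read 'a'  n1⇒n12
[48] read 'c'  n12⇒n13
[49] read 'd'  n13⇒n14
[50] read 'a'  n14⇒n15
[51] read 'b'  n15⇒n16  ** P2@[46:51]
[52] read 'd'  n16⇒n1 (via fail)
[53] read 'a'  n1⇒n12
[54] read 'a'  n12⇒n0 (via fail)
[55] read 'd'  n0⇒n1
[56] read 'e'  n1⇒n2
[57] read 'c'  n2⇒n3
[58] read 'd'  n3⇒n4
[59] read 'e'  n4⇒n5
[60] read 'e'  n5⇒n6  ** P0@[55:60],P3@[56:60]
[61] read 'c'  n6⇒n17 (via fail)
[62] read 'e'  n17⇒n7 (via fail)
[63] read 'c'  n7⇒n17
[64] read 'd'  n17⇒n18
[65] read 'e'  n18⇒n19
[66] read 'e'  n19⇒n20  ** P3@[62:66]
[67] read 'd'  n20⇒n8 (via fail)
[68] read 'a'  n8⇒n12 (via fail)
[69] read 'c'  n12⇒n13
[70] read 'd'  n13⇒n14
[71] read 'a'  n14⇒n15
[72] read 'b'  n15⇒n16  ** P2@[67:72]

All matches (sorted): [[8,2],[20,1],[25,3],[31,0],[31,3],[45,2],[51,2],[60,0],[60,3],[66,3],[72,2]]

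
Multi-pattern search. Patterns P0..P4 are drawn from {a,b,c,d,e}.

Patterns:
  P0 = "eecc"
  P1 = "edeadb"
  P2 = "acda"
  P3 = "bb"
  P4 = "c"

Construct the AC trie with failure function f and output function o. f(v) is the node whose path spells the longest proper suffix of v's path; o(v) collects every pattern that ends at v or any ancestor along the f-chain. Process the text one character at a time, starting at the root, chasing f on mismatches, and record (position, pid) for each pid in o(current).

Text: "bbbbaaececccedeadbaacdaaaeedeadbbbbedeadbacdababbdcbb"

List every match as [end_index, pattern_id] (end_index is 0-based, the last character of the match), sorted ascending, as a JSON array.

Build automaton:
Trie (insert patterns):
  n0 'ε': a→10 b→14 c→16 e→1
  n1 'e': d→5 e→2
  n2 'ee': c→3
  n3 'eec': c→4
  n4 'eecc': ·  [P0 ends]
  n5 'ed': e→6
  n6 'ede': a→7
  n7 'edea': d→8
  n8 'edead': b→9
  n9 'edeadb': ·  [P1 ends]
  n10 'a': c→11
  n11 'ac': d→12
  n12 'acd': a→13
  n13 'acda': ·  [P2 ends]
  n14 'b': b→15
  n15 'bb': ·  [P3 ends]
  n16 'c': ·  [P4 ends]

BFS fail/out derivation:
  n1('e'): parent n0 fail=0; on 'e' 0 → fail=0;  out ∅∪∅=∅
  n10('a'): parent n0 fail=0; on 'a' 0 → fail=0;  out ∅∪∅=∅
  n14('b'): parent n0 fail=0; on 'b' 0 → fail=0;  out ∅∪∅=∅
  n16('c'): parent n0 fail=0; on 'c' 0 → fail=0;  out {4}∪∅={4}
  n2('ee'): parent n1 fail=0; on 'e' 0 → fail=1;  out ∅∪∅=∅
  n5('ed'): parent n1 fail=0; on 'd' 0 → fail=0;  out ∅∪∅=∅
  n11('ac'): parent n10 fail=0; on 'c' 0 → fail=16;  out ∅∪{4}={4}
  n15('bb'): parent n14 fail=0; on 'b' 0 → fail=14;  out {3}∪∅={3}
  n3('eec'): parent n2 fail=1; on 'c' 1→0 → fail=16;  out ∅∪{4}={4}
  n6('ede'): parent n5 fail=0; on 'e' 0 → fail=1;  out ∅∪∅=∅
  n12('acd'): parent n11 fail=16; on 'd' 16→0 → fail=0;  out ∅∪∅=∅
  n4('eecc'): parent n3 fail=16; on 'c' 16→0 → fail=16;  out {0}∪{4}={0,4}
  n7('edea'): parent n6 fail=1; on 'a' 1→0 → fail=10;  out ∅∪∅=∅
  n13('acda'): parent n12 fail=0; on 'a' 0 → fail=10;  out {2}∪∅={2}
  n8('edead'): parent n7 fail=10; on 'd' 10→0 → fail=0;  out ∅∪∅=∅
  n9('edeadb'): parent n8 fail=0; on 'b' 0 → fail=14;  out {1}∪∅={1}

Text stream:
i=0 'b': node 0→14
i=1 'b': node 14→15  → match P3@[0:1]
i=2 'b': node 15→15 (fail-walked)  → match P3@[1:2]
i=3 'b': node 15→15 (fail-walked)  → match P3@[2:3]
i=4 'a': node 15→10 (fail-walked)
i=5 'a': node 10→10 (fail-walked)
i=6 'e': node 10→1 (fail-walked)
i=7 'c': node 1→16 (fail-walked)  → match P4@[7:7]
i=8 'e': node 16→1 (fail-walked)
i=9 'c': node 1→16 (fail-walked)  → match P4@[9:9]
i=10 'c': node 16→16 (fail-walked)  → match P4@[10:10]
i=11 'c': node 16→16 (fail-walked)  → match P4@[11:11]
i=12 'e': node 16→1 (fail-walked)
i=13 'd': node 1→5
i=14 'e': node 5→6
i=15 'a': node 6→7
i=16 'd': node 7→8
i=17 'b': node 8→9  → match P1@[12:17]
i=18 'a': node 9→10 (fail-walked)
i=19 'a': node 10→10 (fail-walked)
i=20 'c': node 10→11  → match P4@[20:20]
i=21 'd': node 11→12
i=22 'a': node 12→13  → match P2@[19:22]
i=23 'a': node 13→10 (fail-walked)
i=24 'a': node 10→10 (fail-walked)
i=25 'e': node 10→1 (fail-walked)
i=26 'e': node 1→2
i=27 'd': node 2→5 (fail-walked)
i=28 'e': node 5→6
i=29 'a': node 6→7
i=30 'd': node 7→8
i=31 'b': node 8→9  → match P1@[26:31]
i=32 'b': node 9→15 (fail-walked)  → match P3@[31:32]
i=33 'b': node 15→15 (fail-walked)  → match P3@[32:33]
i=34 'b': node 15→15 (fail-walked)  → match P3@[33:34]
i=35 'e': node 15→1 (fail-walked)
i=36 'd': node 1→5
i=37 'e': node 5→6
i=38 'a': node 6→7
i=39 'd': node 7→8
i=40 'b': node 8→9  → match P1@[35:40]
i=41 'a': node 9→10 (fail-walked)
i=42 'c': node 10→11  → match P4@[42:42]
i=43 'd': node 11→12
i=44 'a': node 12→13  → match P2@[41:44]
i=45 'b': node 13→14 (fail-walked)
i=46 'a': node 14→10 (fail-walked)
i=47 'b': node 10→14 (fail-walked)
i=48 'b': node 14→15  → match P3@[47:48]
i=49 'd': node 15→0 (fail-walked)
i=50 'c': node 0→16  → match P4@[50:50]
i=51 'b': node 16→14 (fail-walked)
i=52 'b': node 14→15  → match P3@[51:52]

Result: [[1,3],[2,3],[3,3],[7,4],[9,4],[10,4],[11,4],[17,1],[20,4],[22,2],[31,1],[32,3],[33,3],[34,3],[40,1],[42,4],[44,2],[48,3],[50,4],[52,3]]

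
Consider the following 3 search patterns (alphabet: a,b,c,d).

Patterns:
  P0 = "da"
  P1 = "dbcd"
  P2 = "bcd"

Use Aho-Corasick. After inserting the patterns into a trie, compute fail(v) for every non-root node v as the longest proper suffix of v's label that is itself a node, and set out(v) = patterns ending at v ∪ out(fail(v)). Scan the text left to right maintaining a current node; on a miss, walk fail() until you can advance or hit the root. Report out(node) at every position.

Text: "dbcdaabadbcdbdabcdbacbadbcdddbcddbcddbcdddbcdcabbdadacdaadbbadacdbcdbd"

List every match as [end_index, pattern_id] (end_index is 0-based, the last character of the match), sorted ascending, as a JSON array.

Construct AC machine:
Trie (insert patterns):
  0='ε' goto b→6 d→1
  1='d' goto a→2 b→3
  2='da' goto ·  [P0 ends]
  3='db' goto c→4
  4='dbc' goto d→5
  5='dbcd' goto ·  [P1 ends]
  6='b' goto c→7
  7='bc' goto d→8
  8='bcd' goto ·  [P2 ends]

BFS fail/out derivation:
  n1('d'): parent n0 fail=0; on 'd' 0 → fail=0;  out ∅∪∅=∅
  n6('b'): parent n0 fail=0; on 'b' 0 → fail=0;  out ∅∪∅=∅
  n2('da'): parent n1 fail=0; on 'a' 0 → fail=0;  out {0}∪∅={0}
  n3('db'): parent n1 fail=0; on 'b' 0 → fail=6;  out ∅∪∅=∅
  n7('bc'): parent n6 fail=0; on 'c' 0 → fail=0;  out ∅∪∅=∅
  n4('dbc'): parent n3 fail=6; on 'c' 6 → fail=7;  out ∅∪∅=∅
  n8('bcd'): parent n7 fail=0; on 'd' 0 → fail=1;  out {2}∪∅={2}
  n5('dbcd'): parent n4 fail=7; on 'd' 7 → fail=8;  out {1}∪{2}={1,2}

Text stream:
[0] read 'd'  n0⇒n1
[1] read 'b'  n1⇒n3
[2] read 'c'  n3⇒n4
[3] read 'd'  n4⇒n5  emit P1@[0:3],P2@[1:3]
[4] read 'a'  n5⇒n2 (via fail)  emit P0@[3:4]
[5] read 'a'  n2⇒n0 (via fail)
[6] read 'b'  n0⇒n6
[7] read 'a'  n6⇒n0 (via fail)
[8] read 'd'  n0⇒n1
[9] read 'b'  n1⇒n3
[10] read 'c'  n3⇒n4
[11] read 'd'  n4⇒n5  emit P1@[8:11],P2@[9:11]
[12] read 'b'  n5⇒n3 (via fail)
[13] read 'd'  n3⇒n1 (via fail)
[14] read 'a'  n1⇒n2  emit P0@[13:14]
[15] read 'b'  n2⇒n6 (via fail)
[16] read 'c'  n6⇒n7
[17] read 'd'  n7⇒n8  emit P2@[15:17]
[18] read 'b'  n8⇒n3 (via fail)
[19] read 'a'  n3⇒n0 (via fail)
[20] read 'c'  n0⇒n0
[21] read 'b'  n0⇒n6
[22] read 'a'  n6⇒n0 (via fail)
[23] read 'd'  n0⇒n1
[24] read 'b'  n1⇒n3
[25] read 'c'  n3⇒n4
[26] read 'd'  n4⇒n5  emit P1@[23:26],P2@[24:26]
[27] read 'd'  n5⇒n1 (via fail)
[28] read 'd'  n1⇒n1 (via fail)
[29] read 'b'  n1⇒n3
[30] read 'c'  n3⇒n4
[31] read 'd'  n4⇒n5  emit P1@[28:31],P2@[29:31]
[32] read 'd'  n5⇒n1 (via fail)
[33] read 'b'  n1⇒n3
[34] read 'c'  n3⇒n4
[35] read 'd'  n4⇒n5  emit P1@[32:35],P2@[33:35]
[36] read 'd'  n5⇒n1 (via fail)
[37] read 'b'  n1⇒n3
[38] read 'c'  n3⇒n4
[39] read 'd'  n4⇒n5  emit P1@[36:39],P2@[37:39]
[40] read 'd'  n5⇒n1 (via fail)
[41] read 'd'  n1⇒n1 (via fail)
[42] read 'b'  n1⇒n3
[43] read 'c'  n3⇒n4
[44] read 'd'  n4⇒n5  emit P1@[41:44],P2@[42:44]
[45] read 'c'  n5⇒n0 (via fail)
[46] read 'a'  n0⇒n0
[47] read 'b'  n0⇒n6
[48] read 'b'  n6⇒n6 (via fail)
[49] read 'd'  n6⇒n1 (via fail)
[50] read 'a'  n1⇒n2  emit P0@[49:50]
[51] read 'd'  n2⇒n1 (via fail)
[52] read 'a'  n1⇒n2  emit P0@[51:52]
[53] read 'c'  n2⇒n0 (via fail)
[54] read 'd'  n0⇒n1
[55] read 'a'  n1⇒n2  emit P0@[54:55]
[56] read 'a'  n2⇒n0 (via fail)
[57] read 'd'  n0⇒n1
[58] read 'b'  n1⇒n3
[59] read 'b'  n3⇒n6 (via fail)
[60] read 'a'  n6⇒n0 (via fail)
[61] read 'd'  n0⇒n1
[62] read 'a'  n1⇒n2  emit P0@[61:62]
[63] read 'c'  n2⇒n0 (via fail)
[64] read 'd'  n0⇒n1
[65] read 'b'  n1⇒n3
[66] read 'c'  n3⇒n4
[67] read 'd'  n4⇒n5  emit P1@[64:67],P2@[65:67]
[68] read 'b'  n5⇒n3 (via fail)
[69] read 'd'  n3⇒n1 (via fail)

Result: [[3,1],[3,2],[4,0],[11,1],[11,2],[14,0],[17,2],[26,1],[26,2],[31,1],[31,2],[35,1],[35,2],[39,1],[39,2],[44,1],[44,2],[50,0],[52,0],[55,0],[62,0],[67,1],[67,2]]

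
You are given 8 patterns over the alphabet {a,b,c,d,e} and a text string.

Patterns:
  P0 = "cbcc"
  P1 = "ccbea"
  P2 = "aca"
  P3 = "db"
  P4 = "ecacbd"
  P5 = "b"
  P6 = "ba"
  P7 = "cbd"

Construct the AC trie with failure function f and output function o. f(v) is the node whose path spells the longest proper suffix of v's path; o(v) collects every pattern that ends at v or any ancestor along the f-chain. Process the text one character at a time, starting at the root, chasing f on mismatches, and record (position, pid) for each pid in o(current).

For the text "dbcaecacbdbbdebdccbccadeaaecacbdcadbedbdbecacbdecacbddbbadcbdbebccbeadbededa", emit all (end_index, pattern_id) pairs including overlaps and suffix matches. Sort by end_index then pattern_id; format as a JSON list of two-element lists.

Construct AC machine:
Trie nodes:
  n0 'ε': a→9 b→20 c→1 d→12 e→14
  n1 'c': b→2 c→5
  n2 'cb': c→3 d→22
  n3 'cbc': c→4
  n4 'cbcc': ·  [P0 ends]
  n5 'cc': b→6
  n6 'ccb': e→7
  n7 'ccbe': a→8
  n8 'ccbea': ·  [P1 ends]
  n9 'a': c→10
  n10 'ac': a→11
  n11 'aca': ·  [P2 ends]
  n12 'd': b→13
  n13 'db': ·  [P3 ends]
  n14 'e': c→15
  n15 'ec': a→16
  n16 'eca': c→17
  n17 'ecac': b→18
  n18 'ecacb': d→19
  n19 'ecacbd': ·  [P4 ends]
  n20 'b': a→21  [P5 ends]
  n21 'ba': ·  [P6 ends]
  n22 'cbd': ·  [P7 ends]

Failure links (BFS by depth):
  n1('c'): parent n0 fail=0; on 'c' 0 → fail=0;  out ∅∪∅=∅
  n9('a'): parent n0 fail=0; on 'a' 0 → fail=0;  out ∅∪∅=∅
  n12('d'): parent n0 fail=0; on 'd' 0 → fail=0;  out ∅∪∅=∅
  n14('e'): parent n0 fail=0; on 'e' 0 → fail=0;  out ∅∪∅=∅
  n20('b'): parent n0 fail=0; on 'b' 0 → fail=0;  out {5}∪∅={5}
  n2('cb'): parent n1 fail=0; on 'b' 0 → fail=20;  out ∅∪{5}={5}
  n5('cc'): parent n1 fail=0; on 'c' 0 → fail=1;  out ∅∪∅=∅
  n10('ac'): parent n9 fail=0; on 'c' 0 → fail=1;  out ∅∪∅=∅
  n13('db'): parent n12 fail=0; on 'b' 0 → fail=20;  out {3}∪{5}={3,5}
  n15('ec'): parent n14 fail=0; on 'c' 0 → fail=1;  out ∅∪∅=∅
  n21('ba'): parent n20 fail=0; on 'a' 0 → fail=9;  out {6}∪∅={6}
  n3('cbc'): parent n2 fail=20; on 'c' 20→0 → fail=1;  out ∅∪∅=∅
  n6('ccb'): parent n5 fail=1; on 'b' 1 → fail=2;  out ∅∪{5}={5}
  n11('aca'): parent n10 fail=1; on 'a' 1→0 → fail=9;  out {2}∪∅={2}
  n16('eca'): parent n15 fail=1; on 'a' 1→0 → fail=9;  out ∅∪∅=∅
  n22('cbd'): parent n2 fail=20; on 'd' 20→0 → fail=12;  out {7}∪∅={7}
  n4('cbcc'): parent n3 fail=1; on 'c' 1 → fail=5;  out {0}∪∅={0}
  n7('ccbe'): parent n6 fail=2; on 'e' 2→20→0 → fail=14;  out ∅∪∅=∅
  n17('ecac'): parent n16 fail=9; on 'c' 9 → fail=10;  out ∅∪∅=∅
  n8('ccbea'): parent n7 fail=14; on 'a' 14→0 → fail=9;  out {1}∪∅={1}
  n18('ecacb'): parent n17 fail=10; on 'b' 10→1 → fail=2;  out ∅∪{5}={5}
  n19('ecacbd'): parent n18 fail=2; on 'd' 2 → fail=22;  out {4}∪{7}={4,7}

Run:
pos 0 'd': at 12
pos 1 'b': at 13  ** P3@[0:1],P5@[1:1]
pos 2 'c': at 1 (fail-walked)
pos 3 'a': at 9 (fail-walked)
pos 4 'e': at 14 (fail-walked)
pos 5 'c': at 15
pos 6 'a': at 16
pos 7 'c': at 17
pos 8 'b': at 18  ** P5@[8:8]
pos 9 'd': at 19  ** P4@[4:9],P7@[7:9]
pos 10 'b': at 13 (fail-walked)  ** P3@[9:10],P5@[10:10]
pos 11 'b': at 20 (fail-walked)  ** P5@[11:11]
pos 12 'd': at 12 (fail-walked)
pos 13 'e': at 14 (fail-walked)
pos 14 'b': at 20 (fail-walked)  ** P5@[14:14]
pos 15 'd': at 12 (fail-walked)
pos 16 'c': at 1 (fail-walked)
pos 17 'c': at 5
pos 18 'b': at 6  ** P5@[18:18]
pos 19 'c': at 3 (fail-walked)
pos 20 'c': at 4  ** P0@[17:20]
pos 21 'a': at 9 (fail-walked)
pos 22 'd': at 12 (fail-walked)
pos 23 'e': at 14 (fail-walked)
pos 24 'a': at 9 (fail-walked)
pos 25 'a': at 9 (fail-walked)
pos 26 'e': at 14 (fail-walked)
pos 27 'c': at 15
pos 28 'a': at 16
pos 29 'c': at 17
pos 30 'b': at 18  ** P5@[30:30]
pos 31 'd': at 19  ** P4@[26:31],P7@[29:31]
pos 32 'c': at 1 (fail-walked)
pos 33 'a': at 9 (fail-walked)
pos 34 'd': at 12 (fail-walked)
pos 35 'b': at 13  ** P3@[34:35],P5@[35:35]
pos 36 'e': at 14 (fail-walked)
pos 37 'd': at 12 (fail-walked)
pos 38 'b': at 13  ** P3@[37:38],P5@[38:38]
pos 39 'd': at 12 (fail-walked)
pos 40 'b': at 13  ** P3@[39:40],P5@[40:40]
pos 41 'e': at 14 (fail-walked)
pos 42 'c': at 15
pos 43 'a': at 16
pos 44 'c': at 17
pos 45 'b': at 18  ** P5@[45:45]
pos 46 'd': at 19  ** P4@[41:46],P7@[44:46]
pos 47 'e': at 14 (fail-walked)
pos 48 'c': at 15
pos 49 'a': at 16
pos 50 'c': at 17
pos 51 'b': at 18  ** P5@[51:51]
pos 52 'd': at 19  ** P4@[47:52],P7@[50:52]
pos 53 'd': at 12 (fail-walked)
pos 54 'b': at 13  ** P3@[53:54],P5@[54:54]
pos 55 'b': at 20 (fail-walked)  ** P5@[55:55]
pos 56 'a': at 21  ** P6@[55:56]
pos 57 'd': at 12 (fail-walked)
pos 58 'c': at 1 (fail-walked)
pos 59 'b': at 2  ** P5@[59:59]
pos 60 'd': at 22  ** P7@[58:60]
pos 61 'b': at 13 (fail-walked)  ** P3@[60:61],P5@[61:61]
pos 62 'e': at 14 (fail-walked)
pos 63 'b': at 20 (fail-walked)  ** P5@[63:63]
pos 64 'c': at 1 (fail-walked)
pos 65 'c': at 5
pos 66 'b': at 6  ** P5@[66:66]
pos 67 'e': at 7
pos 68 'a': at 8  ** P1@[64:68]
pos 69 'd': at 12 (fail-walked)
pos 70 'b': at 13  ** P3@[69:70],P5@[70:70]
pos 71 'e': at 14 (fail-walked)
pos 72 'd': at 12 (fail-walked)
pos 73 'e': at 14 (fail-walked)
pos 74 'd': at 12 (fail-walked)
pos 75 'a': at 9 (fail-walked)

Result: [[1,3],[1,5],[8,5],[9,4],[9,7],[10,3],[10,5],[11,5],[14,5],[18,5],[20,0],[30,5],[31,4],[31,7],[35,3],[35,5],[38,3],[38,5],[40,3],[40,5],[45,5],[46,4],[46,7],[51,5],[52,4],[52,7],[54,3],[54,5],[55,5],[56,6],[59,5],[60,7],[61,3],[61,5],[63,5],[66,5],[68,1],[70,3],[70,5]]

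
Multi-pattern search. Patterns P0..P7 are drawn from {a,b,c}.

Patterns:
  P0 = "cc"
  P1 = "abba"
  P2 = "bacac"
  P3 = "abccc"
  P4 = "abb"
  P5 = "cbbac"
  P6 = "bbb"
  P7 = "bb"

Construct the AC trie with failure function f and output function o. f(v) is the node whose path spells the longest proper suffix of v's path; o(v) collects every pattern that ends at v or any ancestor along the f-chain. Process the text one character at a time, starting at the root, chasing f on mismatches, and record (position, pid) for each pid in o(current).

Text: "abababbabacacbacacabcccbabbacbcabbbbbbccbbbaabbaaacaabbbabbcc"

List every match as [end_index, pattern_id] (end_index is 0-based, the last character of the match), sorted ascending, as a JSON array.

Construct AC machine:
Trie nodes:
  n0 'ε': a→3 b→7 c→1
  n1 'c': b→15 c→2
  n2 'cc': ·  [P0 ends]
  n3 'a': b→4
  n4 'ab': b→5 c→12
  n5 'abb': a→6  [P4 ends]
  n6 'abba': ·  [P1 ends]
  n7 'b': a→8 b→19
  n8 'ba': c→9
  n9 'bac': a→10
  n10 'baca': c→11
  n11 'bacac': ·  [P2 ends]
  n12 'abc': c→13
  n13 'abcc': c→14
  n14 'abccc': ·  [P3 ends]
  n15 'cb': b→16
  n16 'cbb': a→17
  n17 'cbba': c→18
  n18 'cbbac': ·  [P5 ends]
  n19 'bb': b→20  [P7 ends]
  n20 'bbb': ·  [P6 ends]

Failure links (BFS by depth):
  n1('c'): parent n0 fail=0; on 'c' 0 → fail=0;  out ∅∪∅=∅
  n3('a'): parent n0 fail=0; on 'a' 0 → fail=0;  out ∅∪∅=∅
  n7('b'): parent n0 fail=0; on 'b' 0 → fail=0;  out ∅∪∅=∅
  n2('cc'): parent n1 fail=0; on 'c' 0 → fail=1;  out {0}∪∅={0}
  n4('ab'): parent n3 fail=0; on 'b' 0 → fail=7;  out ∅∪∅=∅
  n8('ba'): parent n7 fail=0; on 'a' 0 → fail=3;  out ∅∪∅=∅
  n15('cb'): parent n1 fail=0; on 'b' 0 → fail=7;  out ∅∪∅=∅
  n19('bb'): parent n7 fail=0; on 'b' 0 → fail=7;  out {7}∪∅={7}
  n5('abb'): parent n4 fail=7; on 'b' 7 → fail=19;  out {4}∪{7}={4,7}
  n9('bac'): parent n8 fail=3; on 'c' 3→0 → fail=1;  out ∅∪∅=∅
  n12('abc'): parent n4 fail=7; on 'c' 7→0 → fail=1;  out ∅∪∅=∅
  n16('cbb'): parent n15 fail=7; on 'b' 7 → fail=19;  out ∅∪{7}={7}
  n20('bbb'): parent n19 fail=7; on 'b' 7 → fail=19;  out {6}∪{7}={6,7}
  n6('abba'): parent n5 fail=19; on 'a' 19→7 → fail=8;  out {1}∪∅={1}
  n10('baca'): parent n9 fail=1; on 'a' 1→0 → fail=3;  out ∅∪∅=∅
  n13('abcc'): parent n12 fail=1; on 'c' 1 → fail=2;  out ∅∪{0}={0}
  n17('cbba'): parent n16 fail=19; on 'a' 19→7 → fail=8;  out ∅∪∅=∅
  n11('bacac'): parent n10 fail=3; on 'c' 3→0 → fail=1;  out {2}∪∅={2}
  n14('abccc'): parent n13 fail=2; on 'c' 2→1 → fail=2;  out {3}∪{0}={0,3}
  n18('cbbac'): parent n17 fail=8; on 'c' 8 → fail=9;  out {5}∪∅={5}

Run:
i=0 'a': node 0→3
i=1 'b': node 3→4
i=2 'a': node 4→8 (fail-walked)
i=3 'b': node 8→4 (fail-walked)
i=4 'a': node 4→8 (fail-walked)
i=5 'b': node 8→4 (fail-walked)
i=6 'b': node 4→5  emit P4@[4:6],P7@[5:6]
i=7 'a': node 5→6  emit P1@[4:7]
i=8 'b': node 6→4 (fail-walked)
i=9 'a': node 4→8 (fail-walked)
i=10 'c': node 8→9
i=11 'a': node 9→10
i=12 'c': node 10→11  emit P2@[8:12]
i=13 'b': node 11→15 (fail-walked)
i=14 'a': node 15→8 (fail-walked)
i=15 'c': node 8→9
i=16 'a': node 9→10
i=17 'c': node 10→11  emit P2@[13:17]
i=18 'a': node 11→3 (fail-walked)
i=19 'b': node 3→4
i=20 'c': node 4→12
i=21 'c': node 12→13  emit P0@[20:21]
i=22 'c': node 13→14  emit P0@[21:22],P3@[18:22]
i=23 'b': node 14→15 (fail-walked)
i=24 'a': node 15→8 (fail-walked)
i=25 'b': node 8→4 (fail-walked)
i=26 'b': node 4→5  emit P4@[24:26],P7@[25:26]
i=27 'a': node 5→6  emit P1@[24:27]
i=28 'c': node 6→9 (fail-walked)
i=29 'b': node 9→15 (fail-walked)
i=30 'c': node 15→1 (fail-walked)
i=31 'a': node 1→3 (fail-walked)
i=32 'b': node 3→4
i=33 'b': node 4→5  emit P4@[31:33],P7@[32:33]
i=34 'b': node 5→20 (fail-walked)  emit P6@[32:34],P7@[33:34]
i=35 'b': node 20→20 (fail-walked)  emit P6@[33:35],P7@[34:35]
i=36 'b': node 20→20 (fail-walked)  emit P6@[34:36],P7@[35:36]
i=37 'b': node 20→20 (fail-walked)  emit P6@[35:37],P7@[36:37]
i=38 'c': node 20→1 (fail-walked)
i=39 'c': node 1→2  emit P0@[38:39]
i=40 'b': node 2→15 (fail-walked)
i=41 'b': node 15→16  emit P7@[40:41]
i=42 'b': node 16→20 (fail-walked)  emit P6@[40:42],P7@[41:42]
i=43 'a': node 20→8 (fail-walked)
i=44 'a': node 8→3 (fail-walked)
i=45 'b': node 3→4
i=46 'b': node 4→5  emit P4@[44:46],P7@[45:46]
i=47 'a': node 5→6  emit P1@[44:47]
i=48 'a': node 6→3 (fail-walked)
i=49 'a': node 3→3 (fail-walked)
i=50 'c': node 3→1 (fail-walked)
i=51 'a': node 1→3 (fail-walked)
i=52 'a': node 3→3 (fail-walked)
i=53 'b': node 3→4
i=54 'b': node 4→5  emit P4@[52:54],P7@[53:54]
i=55 'b': node 5→20 (fail-walked)  emit P6@[53:55],P7@[54:55]
i=56 'a': node 20→8 (fail-walked)
i=57 'b': node 8→4 (fail-walked)
i=58 'b': node 4→5  emit P4@[56:58],P7@[57:58]
i=59 'c': node 5→1 (fail-walked)
i=60 'c': node 1→2  emit P0@[59:60]

Result: [[6,4],[6,7],[7,1],[12,2],[17,2],[21,0],[22,0],[22,3],[26,4],[26,7],[27,1],[33,4],[33,7],[34,6],[34,7],[35,6],[35,7],[36,6],[36,7],[37,6],[37,7],[39,0],[41,7],[42,6],[42,7],[46,4],[46,7],[47,1],[54,4],[54,7],[55,6],[55,7],[58,4],[58,7],[60,0]]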